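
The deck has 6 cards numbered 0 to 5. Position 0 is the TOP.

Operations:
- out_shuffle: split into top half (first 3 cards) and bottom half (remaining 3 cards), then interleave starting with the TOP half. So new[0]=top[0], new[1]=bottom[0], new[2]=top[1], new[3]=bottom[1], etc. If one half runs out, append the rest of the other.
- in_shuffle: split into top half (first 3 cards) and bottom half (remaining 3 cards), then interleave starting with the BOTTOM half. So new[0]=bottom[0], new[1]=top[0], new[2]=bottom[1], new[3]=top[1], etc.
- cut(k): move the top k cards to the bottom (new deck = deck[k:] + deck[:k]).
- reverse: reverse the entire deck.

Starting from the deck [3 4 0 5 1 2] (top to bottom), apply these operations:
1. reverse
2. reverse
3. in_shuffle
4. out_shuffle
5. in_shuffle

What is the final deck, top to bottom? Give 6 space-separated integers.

Answer: 2 5 1 4 0 3

Derivation:
After op 1 (reverse): [2 1 5 0 4 3]
After op 2 (reverse): [3 4 0 5 1 2]
After op 3 (in_shuffle): [5 3 1 4 2 0]
After op 4 (out_shuffle): [5 4 3 2 1 0]
After op 5 (in_shuffle): [2 5 1 4 0 3]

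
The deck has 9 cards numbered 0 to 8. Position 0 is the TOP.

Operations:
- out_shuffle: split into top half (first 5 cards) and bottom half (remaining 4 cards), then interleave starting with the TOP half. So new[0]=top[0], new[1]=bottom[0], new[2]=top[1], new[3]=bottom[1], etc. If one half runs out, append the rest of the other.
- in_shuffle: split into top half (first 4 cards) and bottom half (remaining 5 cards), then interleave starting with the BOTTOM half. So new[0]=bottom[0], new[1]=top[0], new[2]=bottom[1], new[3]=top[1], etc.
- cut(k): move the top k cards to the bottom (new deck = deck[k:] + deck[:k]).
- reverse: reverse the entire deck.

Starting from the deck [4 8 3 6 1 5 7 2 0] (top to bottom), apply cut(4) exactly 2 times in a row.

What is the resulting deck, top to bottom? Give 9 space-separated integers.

Answer: 0 4 8 3 6 1 5 7 2

Derivation:
After op 1 (cut(4)): [1 5 7 2 0 4 8 3 6]
After op 2 (cut(4)): [0 4 8 3 6 1 5 7 2]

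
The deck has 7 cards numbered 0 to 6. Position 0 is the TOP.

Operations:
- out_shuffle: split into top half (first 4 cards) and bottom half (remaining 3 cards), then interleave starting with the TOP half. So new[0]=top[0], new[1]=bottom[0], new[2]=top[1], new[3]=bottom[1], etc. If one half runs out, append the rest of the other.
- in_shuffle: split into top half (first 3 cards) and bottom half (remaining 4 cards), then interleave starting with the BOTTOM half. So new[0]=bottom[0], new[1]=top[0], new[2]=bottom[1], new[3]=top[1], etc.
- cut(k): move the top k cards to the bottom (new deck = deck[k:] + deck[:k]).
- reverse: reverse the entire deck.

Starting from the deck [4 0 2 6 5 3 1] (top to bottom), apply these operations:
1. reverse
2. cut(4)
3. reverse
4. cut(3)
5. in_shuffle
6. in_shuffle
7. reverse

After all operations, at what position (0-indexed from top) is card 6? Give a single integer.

After op 1 (reverse): [1 3 5 6 2 0 4]
After op 2 (cut(4)): [2 0 4 1 3 5 6]
After op 3 (reverse): [6 5 3 1 4 0 2]
After op 4 (cut(3)): [1 4 0 2 6 5 3]
After op 5 (in_shuffle): [2 1 6 4 5 0 3]
After op 6 (in_shuffle): [4 2 5 1 0 6 3]
After op 7 (reverse): [3 6 0 1 5 2 4]
Card 6 is at position 1.

Answer: 1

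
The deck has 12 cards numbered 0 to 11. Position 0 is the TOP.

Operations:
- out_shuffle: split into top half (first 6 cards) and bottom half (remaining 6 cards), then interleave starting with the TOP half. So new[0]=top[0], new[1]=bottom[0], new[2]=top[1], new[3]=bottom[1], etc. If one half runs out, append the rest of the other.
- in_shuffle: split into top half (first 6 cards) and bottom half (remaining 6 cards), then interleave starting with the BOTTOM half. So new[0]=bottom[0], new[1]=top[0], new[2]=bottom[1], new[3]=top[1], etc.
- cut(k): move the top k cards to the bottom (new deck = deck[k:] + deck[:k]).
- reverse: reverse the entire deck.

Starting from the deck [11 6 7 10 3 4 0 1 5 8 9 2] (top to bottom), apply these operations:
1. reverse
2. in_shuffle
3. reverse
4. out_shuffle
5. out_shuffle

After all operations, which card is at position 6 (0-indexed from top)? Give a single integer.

After op 1 (reverse): [2 9 8 5 1 0 4 3 10 7 6 11]
After op 2 (in_shuffle): [4 2 3 9 10 8 7 5 6 1 11 0]
After op 3 (reverse): [0 11 1 6 5 7 8 10 9 3 2 4]
After op 4 (out_shuffle): [0 8 11 10 1 9 6 3 5 2 7 4]
After op 5 (out_shuffle): [0 6 8 3 11 5 10 2 1 7 9 4]
Position 6: card 10.

Answer: 10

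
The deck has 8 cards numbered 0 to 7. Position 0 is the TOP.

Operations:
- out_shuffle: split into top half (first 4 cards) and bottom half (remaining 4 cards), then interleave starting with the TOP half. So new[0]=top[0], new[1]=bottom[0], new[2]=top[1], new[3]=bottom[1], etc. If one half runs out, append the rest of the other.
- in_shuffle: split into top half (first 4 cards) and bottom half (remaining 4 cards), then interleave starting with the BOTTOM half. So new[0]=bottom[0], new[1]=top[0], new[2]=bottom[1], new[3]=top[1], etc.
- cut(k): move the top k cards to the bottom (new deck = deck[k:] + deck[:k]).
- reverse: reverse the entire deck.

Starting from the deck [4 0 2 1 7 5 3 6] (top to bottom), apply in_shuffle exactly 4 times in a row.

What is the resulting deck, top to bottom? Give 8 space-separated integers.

Answer: 1 6 2 3 0 5 4 7

Derivation:
After op 1 (in_shuffle): [7 4 5 0 3 2 6 1]
After op 2 (in_shuffle): [3 7 2 4 6 5 1 0]
After op 3 (in_shuffle): [6 3 5 7 1 2 0 4]
After op 4 (in_shuffle): [1 6 2 3 0 5 4 7]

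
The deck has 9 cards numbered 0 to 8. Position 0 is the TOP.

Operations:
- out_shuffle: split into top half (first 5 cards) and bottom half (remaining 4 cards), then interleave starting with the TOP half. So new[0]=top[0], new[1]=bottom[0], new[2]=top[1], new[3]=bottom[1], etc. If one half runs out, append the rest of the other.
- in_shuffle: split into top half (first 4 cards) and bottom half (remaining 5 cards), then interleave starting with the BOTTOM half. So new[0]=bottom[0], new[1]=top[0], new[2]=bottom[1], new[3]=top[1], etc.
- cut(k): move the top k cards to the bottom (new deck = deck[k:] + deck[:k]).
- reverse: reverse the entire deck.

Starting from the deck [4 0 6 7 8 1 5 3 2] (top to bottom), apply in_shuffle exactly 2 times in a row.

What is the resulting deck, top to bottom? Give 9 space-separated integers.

Answer: 5 8 6 4 3 1 7 0 2

Derivation:
After op 1 (in_shuffle): [8 4 1 0 5 6 3 7 2]
After op 2 (in_shuffle): [5 8 6 4 3 1 7 0 2]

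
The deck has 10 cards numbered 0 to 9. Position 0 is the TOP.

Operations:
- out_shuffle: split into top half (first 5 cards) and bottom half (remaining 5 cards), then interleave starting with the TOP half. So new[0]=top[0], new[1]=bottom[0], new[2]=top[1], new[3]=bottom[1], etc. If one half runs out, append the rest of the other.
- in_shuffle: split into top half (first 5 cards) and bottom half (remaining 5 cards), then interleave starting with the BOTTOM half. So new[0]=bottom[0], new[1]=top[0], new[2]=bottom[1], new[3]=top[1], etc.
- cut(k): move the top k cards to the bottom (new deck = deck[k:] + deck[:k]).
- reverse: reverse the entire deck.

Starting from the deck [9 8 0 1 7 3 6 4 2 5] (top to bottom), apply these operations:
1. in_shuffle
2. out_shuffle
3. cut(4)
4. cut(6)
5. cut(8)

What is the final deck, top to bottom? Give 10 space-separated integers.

After op 1 (in_shuffle): [3 9 6 8 4 0 2 1 5 7]
After op 2 (out_shuffle): [3 0 9 2 6 1 8 5 4 7]
After op 3 (cut(4)): [6 1 8 5 4 7 3 0 9 2]
After op 4 (cut(6)): [3 0 9 2 6 1 8 5 4 7]
After op 5 (cut(8)): [4 7 3 0 9 2 6 1 8 5]

Answer: 4 7 3 0 9 2 6 1 8 5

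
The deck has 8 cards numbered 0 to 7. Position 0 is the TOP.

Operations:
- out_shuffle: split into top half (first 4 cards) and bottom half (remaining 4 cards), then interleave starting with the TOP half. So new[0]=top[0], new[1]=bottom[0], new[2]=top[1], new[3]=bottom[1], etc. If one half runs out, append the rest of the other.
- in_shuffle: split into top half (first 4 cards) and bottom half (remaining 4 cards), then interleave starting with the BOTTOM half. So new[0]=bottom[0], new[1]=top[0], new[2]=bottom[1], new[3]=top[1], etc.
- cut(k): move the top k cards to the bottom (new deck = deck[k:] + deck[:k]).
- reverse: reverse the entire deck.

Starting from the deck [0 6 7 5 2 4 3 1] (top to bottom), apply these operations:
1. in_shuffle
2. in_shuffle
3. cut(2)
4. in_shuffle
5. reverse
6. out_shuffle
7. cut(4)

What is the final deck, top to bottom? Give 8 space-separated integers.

After op 1 (in_shuffle): [2 0 4 6 3 7 1 5]
After op 2 (in_shuffle): [3 2 7 0 1 4 5 6]
After op 3 (cut(2)): [7 0 1 4 5 6 3 2]
After op 4 (in_shuffle): [5 7 6 0 3 1 2 4]
After op 5 (reverse): [4 2 1 3 0 6 7 5]
After op 6 (out_shuffle): [4 0 2 6 1 7 3 5]
After op 7 (cut(4)): [1 7 3 5 4 0 2 6]

Answer: 1 7 3 5 4 0 2 6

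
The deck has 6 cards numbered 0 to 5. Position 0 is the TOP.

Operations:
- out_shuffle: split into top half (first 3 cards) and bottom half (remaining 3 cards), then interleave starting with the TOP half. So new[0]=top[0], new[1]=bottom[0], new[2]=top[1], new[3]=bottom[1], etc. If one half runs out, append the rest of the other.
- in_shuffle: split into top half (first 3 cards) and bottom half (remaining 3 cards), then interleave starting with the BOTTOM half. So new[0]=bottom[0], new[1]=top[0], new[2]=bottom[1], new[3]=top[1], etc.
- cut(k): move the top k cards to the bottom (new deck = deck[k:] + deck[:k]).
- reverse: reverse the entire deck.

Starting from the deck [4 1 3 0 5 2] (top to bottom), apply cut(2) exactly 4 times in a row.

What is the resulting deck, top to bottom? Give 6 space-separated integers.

After op 1 (cut(2)): [3 0 5 2 4 1]
After op 2 (cut(2)): [5 2 4 1 3 0]
After op 3 (cut(2)): [4 1 3 0 5 2]
After op 4 (cut(2)): [3 0 5 2 4 1]

Answer: 3 0 5 2 4 1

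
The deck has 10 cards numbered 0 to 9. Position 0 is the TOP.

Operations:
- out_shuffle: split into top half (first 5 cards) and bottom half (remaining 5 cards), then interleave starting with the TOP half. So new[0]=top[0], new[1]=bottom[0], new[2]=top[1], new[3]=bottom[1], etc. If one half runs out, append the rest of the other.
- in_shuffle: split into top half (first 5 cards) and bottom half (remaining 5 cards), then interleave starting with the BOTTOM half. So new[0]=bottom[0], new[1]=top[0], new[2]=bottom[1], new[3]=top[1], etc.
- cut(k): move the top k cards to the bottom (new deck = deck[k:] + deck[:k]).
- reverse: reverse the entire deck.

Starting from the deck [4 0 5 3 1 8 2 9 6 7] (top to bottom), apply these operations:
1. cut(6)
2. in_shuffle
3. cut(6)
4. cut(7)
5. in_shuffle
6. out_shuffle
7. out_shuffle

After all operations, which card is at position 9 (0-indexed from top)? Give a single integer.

After op 1 (cut(6)): [2 9 6 7 4 0 5 3 1 8]
After op 2 (in_shuffle): [0 2 5 9 3 6 1 7 8 4]
After op 3 (cut(6)): [1 7 8 4 0 2 5 9 3 6]
After op 4 (cut(7)): [9 3 6 1 7 8 4 0 2 5]
After op 5 (in_shuffle): [8 9 4 3 0 6 2 1 5 7]
After op 6 (out_shuffle): [8 6 9 2 4 1 3 5 0 7]
After op 7 (out_shuffle): [8 1 6 3 9 5 2 0 4 7]
Position 9: card 7.

Answer: 7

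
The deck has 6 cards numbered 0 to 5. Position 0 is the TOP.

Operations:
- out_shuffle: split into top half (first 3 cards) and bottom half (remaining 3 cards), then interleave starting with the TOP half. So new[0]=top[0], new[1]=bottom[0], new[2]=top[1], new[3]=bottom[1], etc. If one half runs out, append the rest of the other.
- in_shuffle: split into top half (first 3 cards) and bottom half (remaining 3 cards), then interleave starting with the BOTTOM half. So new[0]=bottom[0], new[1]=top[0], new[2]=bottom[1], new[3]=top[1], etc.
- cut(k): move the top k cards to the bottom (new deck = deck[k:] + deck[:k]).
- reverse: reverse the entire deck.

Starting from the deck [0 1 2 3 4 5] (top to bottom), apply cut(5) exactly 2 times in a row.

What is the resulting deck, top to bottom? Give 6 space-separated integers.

After op 1 (cut(5)): [5 0 1 2 3 4]
After op 2 (cut(5)): [4 5 0 1 2 3]

Answer: 4 5 0 1 2 3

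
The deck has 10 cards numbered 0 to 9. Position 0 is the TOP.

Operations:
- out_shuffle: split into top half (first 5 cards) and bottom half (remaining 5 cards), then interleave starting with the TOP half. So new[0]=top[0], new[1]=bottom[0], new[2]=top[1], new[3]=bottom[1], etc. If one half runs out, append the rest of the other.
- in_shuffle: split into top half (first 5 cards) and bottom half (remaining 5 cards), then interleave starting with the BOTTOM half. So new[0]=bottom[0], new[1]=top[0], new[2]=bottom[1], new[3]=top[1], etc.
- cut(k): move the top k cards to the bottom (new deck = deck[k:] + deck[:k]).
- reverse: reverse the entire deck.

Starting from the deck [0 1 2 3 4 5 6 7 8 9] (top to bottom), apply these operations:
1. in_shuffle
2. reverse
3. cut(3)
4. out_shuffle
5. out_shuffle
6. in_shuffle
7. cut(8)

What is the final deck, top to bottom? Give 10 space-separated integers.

Answer: 3 2 9 8 5 4 6 0 7 1

Derivation:
After op 1 (in_shuffle): [5 0 6 1 7 2 8 3 9 4]
After op 2 (reverse): [4 9 3 8 2 7 1 6 0 5]
After op 3 (cut(3)): [8 2 7 1 6 0 5 4 9 3]
After op 4 (out_shuffle): [8 0 2 5 7 4 1 9 6 3]
After op 5 (out_shuffle): [8 4 0 1 2 9 5 6 7 3]
After op 6 (in_shuffle): [9 8 5 4 6 0 7 1 3 2]
After op 7 (cut(8)): [3 2 9 8 5 4 6 0 7 1]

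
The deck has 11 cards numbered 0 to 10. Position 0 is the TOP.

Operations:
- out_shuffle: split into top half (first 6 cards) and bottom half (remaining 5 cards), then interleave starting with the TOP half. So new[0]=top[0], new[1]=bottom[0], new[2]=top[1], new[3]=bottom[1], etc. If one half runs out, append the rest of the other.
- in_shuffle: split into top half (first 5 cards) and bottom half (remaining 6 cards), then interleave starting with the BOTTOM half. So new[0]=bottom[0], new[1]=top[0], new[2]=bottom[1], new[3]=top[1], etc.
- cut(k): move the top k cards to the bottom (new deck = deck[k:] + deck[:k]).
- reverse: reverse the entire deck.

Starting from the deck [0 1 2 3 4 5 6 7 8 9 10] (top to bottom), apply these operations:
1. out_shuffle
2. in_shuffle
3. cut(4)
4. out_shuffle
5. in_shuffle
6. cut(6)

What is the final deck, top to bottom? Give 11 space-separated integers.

After op 1 (out_shuffle): [0 6 1 7 2 8 3 9 4 10 5]
After op 2 (in_shuffle): [8 0 3 6 9 1 4 7 10 2 5]
After op 3 (cut(4)): [9 1 4 7 10 2 5 8 0 3 6]
After op 4 (out_shuffle): [9 5 1 8 4 0 7 3 10 6 2]
After op 5 (in_shuffle): [0 9 7 5 3 1 10 8 6 4 2]
After op 6 (cut(6)): [10 8 6 4 2 0 9 7 5 3 1]

Answer: 10 8 6 4 2 0 9 7 5 3 1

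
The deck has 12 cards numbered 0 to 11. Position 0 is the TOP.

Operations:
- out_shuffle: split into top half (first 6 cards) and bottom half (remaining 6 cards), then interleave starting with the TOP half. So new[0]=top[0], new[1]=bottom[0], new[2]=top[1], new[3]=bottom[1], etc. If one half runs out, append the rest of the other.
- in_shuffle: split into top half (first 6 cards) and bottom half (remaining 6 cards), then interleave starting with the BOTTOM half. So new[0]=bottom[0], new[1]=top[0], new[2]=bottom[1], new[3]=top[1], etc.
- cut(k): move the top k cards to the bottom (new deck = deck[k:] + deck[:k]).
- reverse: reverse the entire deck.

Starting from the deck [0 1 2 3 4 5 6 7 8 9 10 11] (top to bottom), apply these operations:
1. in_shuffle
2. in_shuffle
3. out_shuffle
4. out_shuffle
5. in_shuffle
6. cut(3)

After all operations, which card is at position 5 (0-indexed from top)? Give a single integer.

Answer: 11

Derivation:
After op 1 (in_shuffle): [6 0 7 1 8 2 9 3 10 4 11 5]
After op 2 (in_shuffle): [9 6 3 0 10 7 4 1 11 8 5 2]
After op 3 (out_shuffle): [9 4 6 1 3 11 0 8 10 5 7 2]
After op 4 (out_shuffle): [9 0 4 8 6 10 1 5 3 7 11 2]
After op 5 (in_shuffle): [1 9 5 0 3 4 7 8 11 6 2 10]
After op 6 (cut(3)): [0 3 4 7 8 11 6 2 10 1 9 5]
Position 5: card 11.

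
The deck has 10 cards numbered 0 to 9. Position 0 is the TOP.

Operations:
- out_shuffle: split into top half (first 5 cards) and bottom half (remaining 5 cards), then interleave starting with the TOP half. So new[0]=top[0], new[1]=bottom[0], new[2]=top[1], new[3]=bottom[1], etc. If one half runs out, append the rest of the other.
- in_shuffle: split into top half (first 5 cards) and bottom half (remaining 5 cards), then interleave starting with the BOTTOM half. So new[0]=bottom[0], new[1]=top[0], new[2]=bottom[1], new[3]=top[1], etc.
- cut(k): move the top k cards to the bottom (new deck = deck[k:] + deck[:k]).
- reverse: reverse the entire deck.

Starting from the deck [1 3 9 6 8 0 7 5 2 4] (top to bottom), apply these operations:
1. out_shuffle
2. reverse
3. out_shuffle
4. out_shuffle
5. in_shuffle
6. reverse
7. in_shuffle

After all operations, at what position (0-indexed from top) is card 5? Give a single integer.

After op 1 (out_shuffle): [1 0 3 7 9 5 6 2 8 4]
After op 2 (reverse): [4 8 2 6 5 9 7 3 0 1]
After op 3 (out_shuffle): [4 9 8 7 2 3 6 0 5 1]
After op 4 (out_shuffle): [4 3 9 6 8 0 7 5 2 1]
After op 5 (in_shuffle): [0 4 7 3 5 9 2 6 1 8]
After op 6 (reverse): [8 1 6 2 9 5 3 7 4 0]
After op 7 (in_shuffle): [5 8 3 1 7 6 4 2 0 9]
Card 5 is at position 0.

Answer: 0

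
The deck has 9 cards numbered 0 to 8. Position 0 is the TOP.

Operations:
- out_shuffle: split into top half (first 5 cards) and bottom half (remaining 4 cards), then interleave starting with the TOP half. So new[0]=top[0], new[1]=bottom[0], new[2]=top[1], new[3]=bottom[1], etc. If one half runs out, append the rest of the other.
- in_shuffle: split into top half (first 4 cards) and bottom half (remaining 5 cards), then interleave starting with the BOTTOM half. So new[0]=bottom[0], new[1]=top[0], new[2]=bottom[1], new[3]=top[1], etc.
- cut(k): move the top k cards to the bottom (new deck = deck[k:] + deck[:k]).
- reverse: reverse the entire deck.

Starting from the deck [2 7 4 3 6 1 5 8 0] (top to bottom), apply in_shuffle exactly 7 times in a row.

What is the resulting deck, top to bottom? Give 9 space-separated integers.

Answer: 6 2 1 7 5 4 8 3 0

Derivation:
After op 1 (in_shuffle): [6 2 1 7 5 4 8 3 0]
After op 2 (in_shuffle): [5 6 4 2 8 1 3 7 0]
After op 3 (in_shuffle): [8 5 1 6 3 4 7 2 0]
After op 4 (in_shuffle): [3 8 4 5 7 1 2 6 0]
After op 5 (in_shuffle): [7 3 1 8 2 4 6 5 0]
After op 6 (in_shuffle): [2 7 4 3 6 1 5 8 0]
After op 7 (in_shuffle): [6 2 1 7 5 4 8 3 0]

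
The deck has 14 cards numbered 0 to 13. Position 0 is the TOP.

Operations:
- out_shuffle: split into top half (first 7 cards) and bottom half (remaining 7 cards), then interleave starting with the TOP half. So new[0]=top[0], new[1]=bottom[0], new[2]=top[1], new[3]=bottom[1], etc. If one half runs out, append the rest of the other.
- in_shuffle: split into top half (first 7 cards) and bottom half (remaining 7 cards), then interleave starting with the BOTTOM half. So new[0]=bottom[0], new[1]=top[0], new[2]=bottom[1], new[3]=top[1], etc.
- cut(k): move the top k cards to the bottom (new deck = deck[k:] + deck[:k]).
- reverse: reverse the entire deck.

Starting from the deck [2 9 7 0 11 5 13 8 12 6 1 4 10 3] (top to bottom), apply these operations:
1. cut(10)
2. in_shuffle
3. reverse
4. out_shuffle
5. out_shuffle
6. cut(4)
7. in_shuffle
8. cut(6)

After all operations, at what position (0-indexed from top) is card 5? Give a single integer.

After op 1 (cut(10)): [1 4 10 3 2 9 7 0 11 5 13 8 12 6]
After op 2 (in_shuffle): [0 1 11 4 5 10 13 3 8 2 12 9 6 7]
After op 3 (reverse): [7 6 9 12 2 8 3 13 10 5 4 11 1 0]
After op 4 (out_shuffle): [7 13 6 10 9 5 12 4 2 11 8 1 3 0]
After op 5 (out_shuffle): [7 4 13 2 6 11 10 8 9 1 5 3 12 0]
After op 6 (cut(4)): [6 11 10 8 9 1 5 3 12 0 7 4 13 2]
After op 7 (in_shuffle): [3 6 12 11 0 10 7 8 4 9 13 1 2 5]
After op 8 (cut(6)): [7 8 4 9 13 1 2 5 3 6 12 11 0 10]
Card 5 is at position 7.

Answer: 7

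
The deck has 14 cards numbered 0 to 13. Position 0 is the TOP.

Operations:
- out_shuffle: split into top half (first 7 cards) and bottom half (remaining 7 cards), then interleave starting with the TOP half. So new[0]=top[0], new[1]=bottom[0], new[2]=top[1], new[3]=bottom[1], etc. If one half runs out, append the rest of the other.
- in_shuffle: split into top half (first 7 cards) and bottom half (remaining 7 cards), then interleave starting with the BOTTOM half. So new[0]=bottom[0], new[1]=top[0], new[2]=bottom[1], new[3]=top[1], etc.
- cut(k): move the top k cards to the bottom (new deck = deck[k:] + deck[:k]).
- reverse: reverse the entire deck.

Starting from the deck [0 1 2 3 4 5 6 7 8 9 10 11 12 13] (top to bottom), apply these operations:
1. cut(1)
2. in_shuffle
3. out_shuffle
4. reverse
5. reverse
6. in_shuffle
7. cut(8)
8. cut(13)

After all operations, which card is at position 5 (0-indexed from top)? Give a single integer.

After op 1 (cut(1)): [1 2 3 4 5 6 7 8 9 10 11 12 13 0]
After op 2 (in_shuffle): [8 1 9 2 10 3 11 4 12 5 13 6 0 7]
After op 3 (out_shuffle): [8 4 1 12 9 5 2 13 10 6 3 0 11 7]
After op 4 (reverse): [7 11 0 3 6 10 13 2 5 9 12 1 4 8]
After op 5 (reverse): [8 4 1 12 9 5 2 13 10 6 3 0 11 7]
After op 6 (in_shuffle): [13 8 10 4 6 1 3 12 0 9 11 5 7 2]
After op 7 (cut(8)): [0 9 11 5 7 2 13 8 10 4 6 1 3 12]
After op 8 (cut(13)): [12 0 9 11 5 7 2 13 8 10 4 6 1 3]
Position 5: card 7.

Answer: 7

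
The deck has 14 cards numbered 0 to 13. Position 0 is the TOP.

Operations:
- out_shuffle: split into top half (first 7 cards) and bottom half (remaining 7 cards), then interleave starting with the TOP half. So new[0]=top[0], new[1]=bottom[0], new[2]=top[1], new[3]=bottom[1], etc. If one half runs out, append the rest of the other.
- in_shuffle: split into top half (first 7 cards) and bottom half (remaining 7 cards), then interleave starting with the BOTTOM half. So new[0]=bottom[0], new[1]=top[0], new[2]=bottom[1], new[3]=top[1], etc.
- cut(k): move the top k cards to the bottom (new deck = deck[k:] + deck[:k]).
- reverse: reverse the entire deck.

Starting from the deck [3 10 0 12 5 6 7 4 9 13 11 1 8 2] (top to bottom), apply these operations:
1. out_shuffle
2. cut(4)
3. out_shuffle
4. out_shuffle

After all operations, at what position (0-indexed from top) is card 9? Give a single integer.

After op 1 (out_shuffle): [3 4 10 9 0 13 12 11 5 1 6 8 7 2]
After op 2 (cut(4)): [0 13 12 11 5 1 6 8 7 2 3 4 10 9]
After op 3 (out_shuffle): [0 8 13 7 12 2 11 3 5 4 1 10 6 9]
After op 4 (out_shuffle): [0 3 8 5 13 4 7 1 12 10 2 6 11 9]
Card 9 is at position 13.

Answer: 13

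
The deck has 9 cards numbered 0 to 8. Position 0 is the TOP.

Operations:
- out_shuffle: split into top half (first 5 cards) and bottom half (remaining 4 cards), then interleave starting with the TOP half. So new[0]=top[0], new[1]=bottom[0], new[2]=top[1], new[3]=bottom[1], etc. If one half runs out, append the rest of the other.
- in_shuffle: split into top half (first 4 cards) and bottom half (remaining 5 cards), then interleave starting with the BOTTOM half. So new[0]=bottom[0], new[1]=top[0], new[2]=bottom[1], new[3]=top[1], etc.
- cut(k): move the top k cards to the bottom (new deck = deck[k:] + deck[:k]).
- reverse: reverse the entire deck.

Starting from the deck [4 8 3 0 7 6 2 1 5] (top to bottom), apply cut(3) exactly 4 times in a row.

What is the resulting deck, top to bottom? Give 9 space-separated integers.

After op 1 (cut(3)): [0 7 6 2 1 5 4 8 3]
After op 2 (cut(3)): [2 1 5 4 8 3 0 7 6]
After op 3 (cut(3)): [4 8 3 0 7 6 2 1 5]
After op 4 (cut(3)): [0 7 6 2 1 5 4 8 3]

Answer: 0 7 6 2 1 5 4 8 3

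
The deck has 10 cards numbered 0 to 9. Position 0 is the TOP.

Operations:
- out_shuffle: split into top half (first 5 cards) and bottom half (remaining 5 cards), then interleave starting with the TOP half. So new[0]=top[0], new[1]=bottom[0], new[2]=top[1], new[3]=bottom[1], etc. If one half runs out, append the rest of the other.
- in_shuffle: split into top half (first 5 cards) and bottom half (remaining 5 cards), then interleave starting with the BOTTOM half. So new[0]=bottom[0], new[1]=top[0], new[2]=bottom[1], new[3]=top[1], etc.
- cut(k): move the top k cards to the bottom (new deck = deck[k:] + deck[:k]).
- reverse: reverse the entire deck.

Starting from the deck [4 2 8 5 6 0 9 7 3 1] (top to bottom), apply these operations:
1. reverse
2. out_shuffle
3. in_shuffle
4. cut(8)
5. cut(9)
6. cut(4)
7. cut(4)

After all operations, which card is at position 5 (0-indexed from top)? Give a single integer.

Answer: 8

Derivation:
After op 1 (reverse): [1 3 7 9 0 6 5 8 2 4]
After op 2 (out_shuffle): [1 6 3 5 7 8 9 2 0 4]
After op 3 (in_shuffle): [8 1 9 6 2 3 0 5 4 7]
After op 4 (cut(8)): [4 7 8 1 9 6 2 3 0 5]
After op 5 (cut(9)): [5 4 7 8 1 9 6 2 3 0]
After op 6 (cut(4)): [1 9 6 2 3 0 5 4 7 8]
After op 7 (cut(4)): [3 0 5 4 7 8 1 9 6 2]
Position 5: card 8.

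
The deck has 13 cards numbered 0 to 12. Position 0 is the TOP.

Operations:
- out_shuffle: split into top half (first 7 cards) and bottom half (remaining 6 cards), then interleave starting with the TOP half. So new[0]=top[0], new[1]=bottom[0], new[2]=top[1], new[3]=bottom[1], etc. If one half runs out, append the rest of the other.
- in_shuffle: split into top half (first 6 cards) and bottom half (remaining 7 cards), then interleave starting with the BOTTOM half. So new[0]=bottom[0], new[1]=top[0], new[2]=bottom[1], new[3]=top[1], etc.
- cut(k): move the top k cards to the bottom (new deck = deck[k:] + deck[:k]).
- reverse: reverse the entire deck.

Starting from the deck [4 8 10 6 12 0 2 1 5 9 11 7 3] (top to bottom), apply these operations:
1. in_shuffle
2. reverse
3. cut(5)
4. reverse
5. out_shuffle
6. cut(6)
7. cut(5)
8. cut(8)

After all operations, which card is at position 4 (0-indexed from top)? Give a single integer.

Answer: 2

Derivation:
After op 1 (in_shuffle): [2 4 1 8 5 10 9 6 11 12 7 0 3]
After op 2 (reverse): [3 0 7 12 11 6 9 10 5 8 1 4 2]
After op 3 (cut(5)): [6 9 10 5 8 1 4 2 3 0 7 12 11]
After op 4 (reverse): [11 12 7 0 3 2 4 1 8 5 10 9 6]
After op 5 (out_shuffle): [11 1 12 8 7 5 0 10 3 9 2 6 4]
After op 6 (cut(6)): [0 10 3 9 2 6 4 11 1 12 8 7 5]
After op 7 (cut(5)): [6 4 11 1 12 8 7 5 0 10 3 9 2]
After op 8 (cut(8)): [0 10 3 9 2 6 4 11 1 12 8 7 5]
Position 4: card 2.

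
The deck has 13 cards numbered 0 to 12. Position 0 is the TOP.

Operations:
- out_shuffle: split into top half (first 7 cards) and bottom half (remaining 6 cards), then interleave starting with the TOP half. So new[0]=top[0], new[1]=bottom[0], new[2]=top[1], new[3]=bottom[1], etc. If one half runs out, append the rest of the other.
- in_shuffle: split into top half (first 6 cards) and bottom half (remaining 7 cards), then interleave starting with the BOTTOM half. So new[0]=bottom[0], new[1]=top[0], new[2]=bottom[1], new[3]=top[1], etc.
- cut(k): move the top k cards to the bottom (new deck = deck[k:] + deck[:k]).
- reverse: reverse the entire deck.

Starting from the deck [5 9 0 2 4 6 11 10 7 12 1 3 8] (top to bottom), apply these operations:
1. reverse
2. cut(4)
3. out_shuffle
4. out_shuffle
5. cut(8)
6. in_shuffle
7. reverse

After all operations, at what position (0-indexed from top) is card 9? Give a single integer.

Answer: 10

Derivation:
After op 1 (reverse): [8 3 1 12 7 10 11 6 4 2 0 9 5]
After op 2 (cut(4)): [7 10 11 6 4 2 0 9 5 8 3 1 12]
After op 3 (out_shuffle): [7 9 10 5 11 8 6 3 4 1 2 12 0]
After op 4 (out_shuffle): [7 3 9 4 10 1 5 2 11 12 8 0 6]
After op 5 (cut(8)): [11 12 8 0 6 7 3 9 4 10 1 5 2]
After op 6 (in_shuffle): [3 11 9 12 4 8 10 0 1 6 5 7 2]
After op 7 (reverse): [2 7 5 6 1 0 10 8 4 12 9 11 3]
Card 9 is at position 10.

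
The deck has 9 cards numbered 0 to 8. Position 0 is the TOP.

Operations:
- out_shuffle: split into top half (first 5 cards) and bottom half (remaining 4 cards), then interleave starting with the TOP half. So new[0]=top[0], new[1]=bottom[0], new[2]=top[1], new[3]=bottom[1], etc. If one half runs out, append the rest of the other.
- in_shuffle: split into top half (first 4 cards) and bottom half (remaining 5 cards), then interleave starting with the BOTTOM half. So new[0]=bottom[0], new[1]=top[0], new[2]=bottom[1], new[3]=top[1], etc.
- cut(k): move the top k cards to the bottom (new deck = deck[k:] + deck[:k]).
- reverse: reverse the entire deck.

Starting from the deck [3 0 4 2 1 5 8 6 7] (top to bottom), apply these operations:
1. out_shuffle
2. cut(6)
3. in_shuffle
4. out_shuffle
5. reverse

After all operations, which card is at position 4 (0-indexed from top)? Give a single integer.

After op 1 (out_shuffle): [3 5 0 8 4 6 2 7 1]
After op 2 (cut(6)): [2 7 1 3 5 0 8 4 6]
After op 3 (in_shuffle): [5 2 0 7 8 1 4 3 6]
After op 4 (out_shuffle): [5 1 2 4 0 3 7 6 8]
After op 5 (reverse): [8 6 7 3 0 4 2 1 5]
Position 4: card 0.

Answer: 0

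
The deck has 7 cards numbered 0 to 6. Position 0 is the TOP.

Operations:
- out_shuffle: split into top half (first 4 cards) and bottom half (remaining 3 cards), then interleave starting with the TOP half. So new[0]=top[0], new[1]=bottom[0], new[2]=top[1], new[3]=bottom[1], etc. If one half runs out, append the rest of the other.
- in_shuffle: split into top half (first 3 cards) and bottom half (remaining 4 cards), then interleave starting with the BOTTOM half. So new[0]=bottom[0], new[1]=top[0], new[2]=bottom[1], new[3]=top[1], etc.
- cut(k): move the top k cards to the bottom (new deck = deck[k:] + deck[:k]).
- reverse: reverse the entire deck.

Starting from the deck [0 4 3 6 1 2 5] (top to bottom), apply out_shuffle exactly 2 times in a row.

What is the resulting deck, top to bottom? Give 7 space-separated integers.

Answer: 0 3 1 5 4 6 2

Derivation:
After op 1 (out_shuffle): [0 1 4 2 3 5 6]
After op 2 (out_shuffle): [0 3 1 5 4 6 2]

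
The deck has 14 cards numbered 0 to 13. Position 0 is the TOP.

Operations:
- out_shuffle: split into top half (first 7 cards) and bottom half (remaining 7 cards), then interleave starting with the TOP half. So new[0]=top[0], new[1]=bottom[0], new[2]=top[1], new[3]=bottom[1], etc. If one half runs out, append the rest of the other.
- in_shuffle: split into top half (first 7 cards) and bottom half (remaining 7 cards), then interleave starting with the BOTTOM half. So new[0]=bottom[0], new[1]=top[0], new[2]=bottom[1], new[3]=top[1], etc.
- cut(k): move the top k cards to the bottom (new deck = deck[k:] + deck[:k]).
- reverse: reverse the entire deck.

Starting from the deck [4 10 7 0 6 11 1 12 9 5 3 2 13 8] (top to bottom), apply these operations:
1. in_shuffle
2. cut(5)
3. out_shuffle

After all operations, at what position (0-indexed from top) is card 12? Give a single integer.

After op 1 (in_shuffle): [12 4 9 10 5 7 3 0 2 6 13 11 8 1]
After op 2 (cut(5)): [7 3 0 2 6 13 11 8 1 12 4 9 10 5]
After op 3 (out_shuffle): [7 8 3 1 0 12 2 4 6 9 13 10 11 5]
Card 12 is at position 5.

Answer: 5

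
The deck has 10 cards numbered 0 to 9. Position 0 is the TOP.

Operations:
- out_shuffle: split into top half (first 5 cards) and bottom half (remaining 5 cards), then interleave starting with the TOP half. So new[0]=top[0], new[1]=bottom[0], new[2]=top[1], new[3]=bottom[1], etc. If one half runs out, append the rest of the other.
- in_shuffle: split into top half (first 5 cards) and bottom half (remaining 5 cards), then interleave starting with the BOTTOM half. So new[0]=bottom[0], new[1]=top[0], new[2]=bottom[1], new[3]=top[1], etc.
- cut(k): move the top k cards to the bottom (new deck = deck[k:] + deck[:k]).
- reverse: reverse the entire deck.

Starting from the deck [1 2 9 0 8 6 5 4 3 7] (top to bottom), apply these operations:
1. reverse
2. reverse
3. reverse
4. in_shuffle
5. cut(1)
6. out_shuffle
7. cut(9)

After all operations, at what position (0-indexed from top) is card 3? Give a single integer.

Answer: 5

Derivation:
After op 1 (reverse): [7 3 4 5 6 8 0 9 2 1]
After op 2 (reverse): [1 2 9 0 8 6 5 4 3 7]
After op 3 (reverse): [7 3 4 5 6 8 0 9 2 1]
After op 4 (in_shuffle): [8 7 0 3 9 4 2 5 1 6]
After op 5 (cut(1)): [7 0 3 9 4 2 5 1 6 8]
After op 6 (out_shuffle): [7 2 0 5 3 1 9 6 4 8]
After op 7 (cut(9)): [8 7 2 0 5 3 1 9 6 4]
Card 3 is at position 5.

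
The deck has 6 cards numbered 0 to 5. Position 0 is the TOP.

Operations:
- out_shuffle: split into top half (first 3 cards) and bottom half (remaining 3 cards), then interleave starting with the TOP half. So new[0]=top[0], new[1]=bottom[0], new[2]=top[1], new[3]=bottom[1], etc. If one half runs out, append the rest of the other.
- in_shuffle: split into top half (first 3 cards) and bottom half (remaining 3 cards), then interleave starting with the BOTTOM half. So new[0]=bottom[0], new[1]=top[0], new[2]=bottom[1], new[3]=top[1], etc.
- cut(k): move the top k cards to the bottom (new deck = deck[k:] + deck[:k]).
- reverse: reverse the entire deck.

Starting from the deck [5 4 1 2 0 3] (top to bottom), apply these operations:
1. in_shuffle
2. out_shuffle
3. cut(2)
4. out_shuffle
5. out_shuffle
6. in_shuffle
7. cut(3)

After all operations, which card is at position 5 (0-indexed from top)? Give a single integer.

Answer: 3

Derivation:
After op 1 (in_shuffle): [2 5 0 4 3 1]
After op 2 (out_shuffle): [2 4 5 3 0 1]
After op 3 (cut(2)): [5 3 0 1 2 4]
After op 4 (out_shuffle): [5 1 3 2 0 4]
After op 5 (out_shuffle): [5 2 1 0 3 4]
After op 6 (in_shuffle): [0 5 3 2 4 1]
After op 7 (cut(3)): [2 4 1 0 5 3]
Position 5: card 3.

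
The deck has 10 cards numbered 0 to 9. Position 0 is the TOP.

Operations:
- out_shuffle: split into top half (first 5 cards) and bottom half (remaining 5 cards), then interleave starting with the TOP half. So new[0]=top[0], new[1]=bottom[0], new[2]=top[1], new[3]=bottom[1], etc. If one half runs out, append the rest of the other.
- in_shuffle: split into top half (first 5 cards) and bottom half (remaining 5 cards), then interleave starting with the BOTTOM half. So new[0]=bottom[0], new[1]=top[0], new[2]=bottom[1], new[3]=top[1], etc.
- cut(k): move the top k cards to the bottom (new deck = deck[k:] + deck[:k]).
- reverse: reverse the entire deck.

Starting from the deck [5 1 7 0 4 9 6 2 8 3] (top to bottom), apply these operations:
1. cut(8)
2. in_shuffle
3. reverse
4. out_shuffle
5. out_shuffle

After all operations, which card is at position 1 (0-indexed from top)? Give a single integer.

Answer: 4

Derivation:
After op 1 (cut(8)): [8 3 5 1 7 0 4 9 6 2]
After op 2 (in_shuffle): [0 8 4 3 9 5 6 1 2 7]
After op 3 (reverse): [7 2 1 6 5 9 3 4 8 0]
After op 4 (out_shuffle): [7 9 2 3 1 4 6 8 5 0]
After op 5 (out_shuffle): [7 4 9 6 2 8 3 5 1 0]
Position 1: card 4.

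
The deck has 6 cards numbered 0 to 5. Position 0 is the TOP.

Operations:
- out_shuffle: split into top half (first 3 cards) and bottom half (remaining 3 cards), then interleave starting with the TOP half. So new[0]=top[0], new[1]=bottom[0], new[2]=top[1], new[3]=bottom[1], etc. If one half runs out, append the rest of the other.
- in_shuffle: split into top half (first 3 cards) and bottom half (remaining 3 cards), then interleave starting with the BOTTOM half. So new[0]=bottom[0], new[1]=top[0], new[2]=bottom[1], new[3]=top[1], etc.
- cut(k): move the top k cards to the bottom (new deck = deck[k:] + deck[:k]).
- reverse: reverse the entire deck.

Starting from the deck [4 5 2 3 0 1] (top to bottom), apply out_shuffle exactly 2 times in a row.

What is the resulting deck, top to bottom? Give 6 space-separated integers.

After op 1 (out_shuffle): [4 3 5 0 2 1]
After op 2 (out_shuffle): [4 0 3 2 5 1]

Answer: 4 0 3 2 5 1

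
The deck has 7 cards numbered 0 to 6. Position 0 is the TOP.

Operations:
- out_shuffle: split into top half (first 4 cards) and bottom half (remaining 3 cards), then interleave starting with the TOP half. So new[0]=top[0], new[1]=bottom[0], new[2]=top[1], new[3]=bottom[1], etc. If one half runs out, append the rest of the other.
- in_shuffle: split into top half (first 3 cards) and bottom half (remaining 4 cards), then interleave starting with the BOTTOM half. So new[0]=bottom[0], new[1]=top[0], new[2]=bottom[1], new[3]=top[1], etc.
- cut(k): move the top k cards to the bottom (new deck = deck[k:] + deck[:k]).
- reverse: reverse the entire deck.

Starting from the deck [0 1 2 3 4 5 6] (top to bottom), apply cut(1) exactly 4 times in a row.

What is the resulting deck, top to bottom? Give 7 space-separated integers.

Answer: 4 5 6 0 1 2 3

Derivation:
After op 1 (cut(1)): [1 2 3 4 5 6 0]
After op 2 (cut(1)): [2 3 4 5 6 0 1]
After op 3 (cut(1)): [3 4 5 6 0 1 2]
After op 4 (cut(1)): [4 5 6 0 1 2 3]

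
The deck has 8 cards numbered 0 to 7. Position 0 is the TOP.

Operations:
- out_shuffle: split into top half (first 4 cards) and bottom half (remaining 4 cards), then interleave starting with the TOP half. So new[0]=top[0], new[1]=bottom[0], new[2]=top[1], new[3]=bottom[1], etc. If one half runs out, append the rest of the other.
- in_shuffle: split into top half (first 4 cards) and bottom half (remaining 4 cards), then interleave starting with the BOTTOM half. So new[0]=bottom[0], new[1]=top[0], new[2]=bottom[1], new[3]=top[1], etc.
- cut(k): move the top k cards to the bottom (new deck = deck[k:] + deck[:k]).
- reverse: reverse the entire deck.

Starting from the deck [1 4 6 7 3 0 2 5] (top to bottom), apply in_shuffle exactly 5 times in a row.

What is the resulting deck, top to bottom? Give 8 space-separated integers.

Answer: 4 7 0 5 1 6 3 2

Derivation:
After op 1 (in_shuffle): [3 1 0 4 2 6 5 7]
After op 2 (in_shuffle): [2 3 6 1 5 0 7 4]
After op 3 (in_shuffle): [5 2 0 3 7 6 4 1]
After op 4 (in_shuffle): [7 5 6 2 4 0 1 3]
After op 5 (in_shuffle): [4 7 0 5 1 6 3 2]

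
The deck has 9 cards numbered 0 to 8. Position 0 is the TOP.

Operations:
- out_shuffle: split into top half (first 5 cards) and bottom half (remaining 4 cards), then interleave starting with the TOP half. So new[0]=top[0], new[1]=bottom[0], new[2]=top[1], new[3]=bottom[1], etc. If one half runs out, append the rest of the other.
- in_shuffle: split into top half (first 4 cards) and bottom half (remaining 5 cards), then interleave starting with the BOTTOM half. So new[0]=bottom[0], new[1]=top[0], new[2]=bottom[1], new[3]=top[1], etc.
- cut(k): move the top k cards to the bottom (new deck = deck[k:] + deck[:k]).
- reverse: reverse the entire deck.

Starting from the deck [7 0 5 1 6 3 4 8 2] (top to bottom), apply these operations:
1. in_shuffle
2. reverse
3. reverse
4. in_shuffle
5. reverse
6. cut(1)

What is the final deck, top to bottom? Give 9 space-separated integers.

Answer: 0 1 3 8 7 5 6 4 2

Derivation:
After op 1 (in_shuffle): [6 7 3 0 4 5 8 1 2]
After op 2 (reverse): [2 1 8 5 4 0 3 7 6]
After op 3 (reverse): [6 7 3 0 4 5 8 1 2]
After op 4 (in_shuffle): [4 6 5 7 8 3 1 0 2]
After op 5 (reverse): [2 0 1 3 8 7 5 6 4]
After op 6 (cut(1)): [0 1 3 8 7 5 6 4 2]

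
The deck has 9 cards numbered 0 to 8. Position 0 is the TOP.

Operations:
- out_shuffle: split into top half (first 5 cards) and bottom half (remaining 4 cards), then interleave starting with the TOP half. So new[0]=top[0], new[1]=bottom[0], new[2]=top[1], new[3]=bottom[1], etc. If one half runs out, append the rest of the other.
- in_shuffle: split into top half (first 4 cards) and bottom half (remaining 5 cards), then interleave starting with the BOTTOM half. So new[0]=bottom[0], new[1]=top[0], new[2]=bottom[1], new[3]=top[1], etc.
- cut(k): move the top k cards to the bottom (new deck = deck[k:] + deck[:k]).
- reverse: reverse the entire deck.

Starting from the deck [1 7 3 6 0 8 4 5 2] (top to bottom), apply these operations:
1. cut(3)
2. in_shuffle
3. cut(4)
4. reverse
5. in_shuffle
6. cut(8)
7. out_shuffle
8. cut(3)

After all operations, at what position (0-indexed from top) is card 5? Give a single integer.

After op 1 (cut(3)): [6 0 8 4 5 2 1 7 3]
After op 2 (in_shuffle): [5 6 2 0 1 8 7 4 3]
After op 3 (cut(4)): [1 8 7 4 3 5 6 2 0]
After op 4 (reverse): [0 2 6 5 3 4 7 8 1]
After op 5 (in_shuffle): [3 0 4 2 7 6 8 5 1]
After op 6 (cut(8)): [1 3 0 4 2 7 6 8 5]
After op 7 (out_shuffle): [1 7 3 6 0 8 4 5 2]
After op 8 (cut(3)): [6 0 8 4 5 2 1 7 3]
Card 5 is at position 4.

Answer: 4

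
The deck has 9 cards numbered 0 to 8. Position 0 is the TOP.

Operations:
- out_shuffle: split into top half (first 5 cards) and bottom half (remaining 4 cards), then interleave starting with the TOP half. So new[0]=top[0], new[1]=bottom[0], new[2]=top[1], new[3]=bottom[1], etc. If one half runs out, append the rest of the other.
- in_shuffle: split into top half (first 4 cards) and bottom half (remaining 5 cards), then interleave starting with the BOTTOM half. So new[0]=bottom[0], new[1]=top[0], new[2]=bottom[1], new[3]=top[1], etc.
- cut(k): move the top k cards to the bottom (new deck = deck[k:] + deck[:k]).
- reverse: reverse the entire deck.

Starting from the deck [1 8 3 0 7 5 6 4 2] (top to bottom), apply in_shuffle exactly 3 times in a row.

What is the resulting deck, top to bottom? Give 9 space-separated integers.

Answer: 4 6 5 7 0 3 8 1 2

Derivation:
After op 1 (in_shuffle): [7 1 5 8 6 3 4 0 2]
After op 2 (in_shuffle): [6 7 3 1 4 5 0 8 2]
After op 3 (in_shuffle): [4 6 5 7 0 3 8 1 2]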